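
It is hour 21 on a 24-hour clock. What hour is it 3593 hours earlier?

4

Dividing 3593 by 24 gives quotient 149 and remainder 17.
(21 − 17) mod 24 = 4.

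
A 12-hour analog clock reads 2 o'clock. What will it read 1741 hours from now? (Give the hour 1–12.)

3

1741 = 145·12 + 1, so 1741 mod 12 = 1.
2 + 1 → 3 on a 12-hour dial.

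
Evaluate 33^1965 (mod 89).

By repeated squaring mod 89: 33^1≡33, 33^2≡21, 33^4≡85, 33^8≡16, 33^16≡78, 33^32≡32, 33^64≡45, 33^128≡67, 33^256≡39, 33^512≡8, 33^1024≡64.
1965 = 1 + 4 + 8 + 32 + 128 + 256 + 512 + 1024, so 33^1965 ≡ 33·85·16·32·67·39·8·64 ≡ 3 (mod 89).

3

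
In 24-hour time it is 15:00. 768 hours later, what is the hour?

15

Dividing 768 by 24 gives quotient 32 and remainder 0.
(15 + 0) mod 24 = 15.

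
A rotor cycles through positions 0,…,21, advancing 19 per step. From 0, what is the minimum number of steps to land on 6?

20

19⁻¹ ≡ 7 (mod 22) because 19·7 = 133 = 6·22 + 1.
Multiplying both sides by 7: x ≡ 7·6 = 42 ≡ 20 (mod 22).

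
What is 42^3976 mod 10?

6

Powers of 2 mod 10 repeat with period 4: 2, 4, 8, 6.
3976 mod 4 = 0, so the last digit matches 2^4 = 6.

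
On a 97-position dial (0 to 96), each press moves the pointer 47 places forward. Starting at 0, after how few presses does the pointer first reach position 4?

62

47⁻¹ ≡ 64 (mod 97) because 47·64 = 3008 = 31·97 + 1.
So x ≡ 64·4 = 256 ≡ 62 (mod 97).
Check: 47·62 = 2914 = 30·97 + 4.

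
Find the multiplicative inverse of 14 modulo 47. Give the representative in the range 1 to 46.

37

14·37 = 518 = 11·47 + 1, so 14⁻¹ ≡ 37 (mod 47).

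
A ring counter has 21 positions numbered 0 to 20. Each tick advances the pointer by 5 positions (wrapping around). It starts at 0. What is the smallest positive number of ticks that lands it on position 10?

2

The inverse of 5 mod 21 is 17 (since 5·17 = 85 ≡ 1).
Multiplying both sides by 17: x ≡ 17·10 = 170 ≡ 2 (mod 21).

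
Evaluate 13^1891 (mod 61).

13

Successive squares of 13 mod 61: 13^1≡13, 13^2≡47, 13^4≡13, 13^8≡47, 13^16≡13, 13^32≡47, 13^64≡13, 13^128≡47, 13^256≡13, 13^512≡47, 13^1024≡13.
1891 = 1 + 2 + 32 + 64 + 256 + 512 + 1024, so 13^1891 ≡ 13·47·47·13·13·47·13 ≡ 13 (mod 61).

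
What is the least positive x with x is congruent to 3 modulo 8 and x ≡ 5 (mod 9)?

x ≡ 3 (mod 8) gives x ∈ {3, 11, 19, 27, 35, 43, 51, 59}.
The first of these with x mod 9 = 5 is 59.

59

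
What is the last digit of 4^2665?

Last digits of 4^n: 4, 6 (period 2).
2665 leaves remainder 1 on division by 2, so 4^2665 ends in 4.

4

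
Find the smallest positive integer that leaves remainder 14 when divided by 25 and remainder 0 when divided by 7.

x ≡ 0 (mod 7) gives x ∈ {0, 7, 14}.
The first of these with x mod 25 = 14 is 14.

14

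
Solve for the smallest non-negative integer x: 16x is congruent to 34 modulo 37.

16

The inverse of 16 mod 37 is 7 (since 16·7 = 112 ≡ 1).
Multiplying both sides by 7: x ≡ 7·34 = 238 ≡ 16 (mod 37).
Check: 16·16 = 256 = 6·37 + 34.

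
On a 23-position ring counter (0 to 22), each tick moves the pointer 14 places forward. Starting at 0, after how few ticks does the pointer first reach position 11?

14⁻¹ ≡ 5 (mod 23) because 14·5 = 70 = 3·23 + 1.
So x ≡ 5·11 = 55 ≡ 9 (mod 23).

9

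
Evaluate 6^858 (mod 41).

Successive squares of 6 mod 41: 6^1≡6, 6^2≡36, 6^4≡25, 6^8≡10, 6^16≡18, 6^32≡37, 6^64≡16, 6^128≡10, 6^256≡18, 6^512≡37.
Since 858 = 2 + 8 + 16 + 64 + 256 + 512 in binary, 6^858 ≡ 36·10·18·16·18·37 ≡ 33 (mod 41).

33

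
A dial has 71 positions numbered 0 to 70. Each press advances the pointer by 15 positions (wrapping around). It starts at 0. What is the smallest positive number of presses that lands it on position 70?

52

The inverse of 15 mod 71 is 19 (since 15·19 = 285 ≡ 1).
So x ≡ 19·70 = 1330 ≡ 52 (mod 71).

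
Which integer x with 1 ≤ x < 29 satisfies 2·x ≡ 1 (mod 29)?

29 = 14·2 + 1
2 = 2·1 + 0
Back-substituting gives 2·15 ≡ 1 (mod 29).

15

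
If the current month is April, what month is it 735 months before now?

January

735 mod 12 = 3 (since 61·12 = 732).
April − 3 months → January.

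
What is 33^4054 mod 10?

Powers of 3 mod 10 repeat with period 4: 3, 9, 7, 1.
4054 mod 4 = 2, so the last digit matches 3^2 = 9.

9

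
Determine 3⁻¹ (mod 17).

3·6 = 18 = 1·17 + 1, so 3⁻¹ ≡ 6 (mod 17).

6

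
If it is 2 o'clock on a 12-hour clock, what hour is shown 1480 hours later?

1480 mod 12 = 4 (since 123·12 = 1476).
2 + 4 → 6 on a 12-hour dial.

6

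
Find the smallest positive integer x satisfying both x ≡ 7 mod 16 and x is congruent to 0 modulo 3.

x ≡ 0 (mod 3) gives x ∈ {0, 3, 6, 9, 12, 15, 18, 21, …}.
The first of these with x mod 16 = 7 is 39.

39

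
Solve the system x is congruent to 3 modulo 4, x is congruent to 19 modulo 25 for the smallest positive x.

19

x ≡ 3 (mod 4) gives x ∈ {3, 7, 11, 15, 19}.
The first of these with x mod 25 = 19 is 19.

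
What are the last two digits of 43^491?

07

By repeated squaring mod 100: 43^1≡43, 43^2≡49, 43^4≡1, 43^8≡1, 43^16≡1, 43^32≡1, 43^64≡1, 43^128≡1, 43^256≡1.
Since 491 = 1 + 2 + 8 + 32 + 64 + 128 + 256 in binary, 43^491 ≡ 43·49·1·1·1·1·1 ≡ 7 (mod 100).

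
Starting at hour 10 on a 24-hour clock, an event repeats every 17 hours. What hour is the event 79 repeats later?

79·17 = 1343.
1343 mod 24 = 23 (since 55·24 = 1320).
(10 + 23) mod 24 = 9.

9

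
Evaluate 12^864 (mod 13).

1

Successive squares of 12 mod 13: 12^1≡12, 12^2≡1, 12^4≡1, 12^8≡1, 12^16≡1, 12^32≡1, 12^64≡1, 12^128≡1, 12^256≡1, 12^512≡1.
Since 864 = 32 + 64 + 256 + 512 in binary, 12^864 ≡ 1·1·1·1 ≡ 1 (mod 13).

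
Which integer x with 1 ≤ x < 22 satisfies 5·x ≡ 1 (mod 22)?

9

5·9 = 45 = 2·22 + 1, so 5⁻¹ ≡ 9 (mod 22).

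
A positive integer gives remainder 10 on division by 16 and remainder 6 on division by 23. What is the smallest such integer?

Since 23·7 ≡ 1 (mod 16), take x = 6 + 23·((10−6)·7 mod 16) = 6 + 23·12 = 282.
Check: 282 mod 16 = 10, 282 mod 23 = 6.

282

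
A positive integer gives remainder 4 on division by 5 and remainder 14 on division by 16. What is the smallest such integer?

14

Since 16·1 ≡ 1 (mod 5), take x = 14 + 16·((4−14)·1 mod 5) = 14 + 16·0 = 14.
Check: 14 mod 5 = 4, 14 mod 16 = 14.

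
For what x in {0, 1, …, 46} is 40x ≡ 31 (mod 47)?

9

40⁻¹ ≡ 20 (mod 47) because 40·20 = 800 = 17·47 + 1.
Multiplying both sides by 20: x ≡ 20·31 = 620 ≡ 9 (mod 47).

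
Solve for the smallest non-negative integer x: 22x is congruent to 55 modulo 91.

48

The inverse of 22 mod 91 is 29 (since 22·29 = 638 ≡ 1).
Multiplying both sides by 29: x ≡ 29·55 = 1595 ≡ 48 (mod 91).
Check: 22·48 = 1056 = 11·91 + 55.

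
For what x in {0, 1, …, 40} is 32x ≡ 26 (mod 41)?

29

32⁻¹ ≡ 9 (mod 41) because 32·9 = 288 = 7·41 + 1.
So x ≡ 9·26 = 234 ≡ 29 (mod 41).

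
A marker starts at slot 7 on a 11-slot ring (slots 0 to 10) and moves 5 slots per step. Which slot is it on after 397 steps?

1

397·5 = 1985.
Dividing 1985 by 11 gives quotient 180 and remainder 5.
(7 + 5) mod 11 = 1.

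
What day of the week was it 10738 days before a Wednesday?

Wednesday

Dividing 10738 by 7 gives quotient 1534 and remainder 0.
Wednesday − 0 days → Wednesday.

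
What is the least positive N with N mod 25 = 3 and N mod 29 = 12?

128

Since 29·19 ≡ 1 (mod 25), take x = 12 + 29·((3−12)·19 mod 25) = 12 + 29·4 = 128.
Check: 128 mod 25 = 3, 128 mod 29 = 12.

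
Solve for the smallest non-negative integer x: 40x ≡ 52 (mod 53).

49

40⁻¹ ≡ 4 (mod 53) because 40·4 = 160 = 3·53 + 1.
Multiplying both sides by 4: x ≡ 4·52 = 208 ≡ 49 (mod 53).
Check: 40·49 = 1960 = 36·53 + 52.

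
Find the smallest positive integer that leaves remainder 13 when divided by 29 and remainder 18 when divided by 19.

x ≡ 18 (mod 19) gives x ∈ {18, 37, 56, 75, 94, 113, 132, 151, …}.
The first of these with x mod 29 = 13 is 303.

303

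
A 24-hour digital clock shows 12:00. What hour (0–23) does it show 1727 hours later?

1727 mod 24 = 23 (since 71·24 = 1704).
(12 + 23) mod 24 = 11.

11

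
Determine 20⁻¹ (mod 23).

20·15 = 300 = 13·23 + 1, so 20⁻¹ ≡ 15 (mod 23).

15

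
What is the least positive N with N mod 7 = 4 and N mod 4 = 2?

18

x ≡ 2 (mod 4) gives x ∈ {2, 6, 10, 14, 18}.
The first of these with x mod 7 = 4 is 18.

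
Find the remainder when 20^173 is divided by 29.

24

By repeated squaring mod 29: 20^1≡20, 20^2≡23, 20^4≡7, 20^8≡20, 20^16≡23, 20^32≡7, 20^64≡20, 20^128≡23.
173 = 1 + 4 + 8 + 32 + 128, so 20^173 ≡ 20·7·20·7·23 ≡ 24 (mod 29).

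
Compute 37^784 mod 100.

Square-and-reduce mod 100: 37^1≡37, 37^2≡69, 37^4≡61, 37^8≡21, 37^16≡41, 37^32≡81, 37^64≡61, 37^128≡21, 37^256≡41, 37^512≡81.
784 = 16 + 256 + 512, so 37^784 ≡ 41·41·81 ≡ 61 (mod 100).

61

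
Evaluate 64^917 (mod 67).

14

Successive squares of 64 mod 67: 64^1≡64, 64^2≡9, 64^4≡14, 64^8≡62, 64^16≡25, 64^32≡22, 64^64≡15, 64^128≡24, 64^256≡40, 64^512≡59.
917 = 1 + 4 + 16 + 128 + 256 + 512, so 64^917 ≡ 64·14·25·24·40·59 ≡ 14 (mod 67).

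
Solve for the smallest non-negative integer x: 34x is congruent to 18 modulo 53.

34⁻¹ ≡ 39 (mod 53) because 34·39 = 1326 = 25·53 + 1.
So x ≡ 39·18 = 702 ≡ 13 (mod 53).

13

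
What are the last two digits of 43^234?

49

Successive squares of 43 mod 100: 43^1≡43, 43^2≡49, 43^4≡1, 43^8≡1, 43^16≡1, 43^32≡1, 43^64≡1, 43^128≡1.
Since 234 = 2 + 8 + 32 + 64 + 128 in binary, 43^234 ≡ 49·1·1·1·1 ≡ 49 (mod 100).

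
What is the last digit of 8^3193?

8

The units digit of 8^n cycles with period 4: 8, 4, 2, 6, …
3193 leaves remainder 1 on division by 4, so 8^3193 ends in 8.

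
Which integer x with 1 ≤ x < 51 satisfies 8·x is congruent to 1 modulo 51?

51 = 6·8 + 3
8 = 2·3 + 2
3 = 1·2 + 1
2 = 2·1 + 0
Back-substituting gives 8·32 ≡ 1 (mod 51).

32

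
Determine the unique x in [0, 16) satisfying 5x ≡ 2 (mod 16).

The inverse of 5 mod 16 is 13 (since 5·13 = 65 ≡ 1).
Multiplying both sides by 13: x ≡ 13·2 = 26 ≡ 10 (mod 16).

10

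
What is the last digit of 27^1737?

The units digit of 27^n cycles with period 4: 7, 9, 3, 1, …
1737 leaves remainder 1 on division by 4, so 27^1737 ends in 7.

7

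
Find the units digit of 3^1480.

1

Powers of 3 mod 10 repeat with period 4: 3, 9, 7, 1.
1480 mod 4 = 0, so the last digit matches 3^4 = 1.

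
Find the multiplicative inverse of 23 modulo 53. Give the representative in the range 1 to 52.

53 = 2·23 + 7
23 = 3·7 + 2
7 = 3·2 + 1
2 = 2·1 + 0
Back-substituting gives 23·30 ≡ 1 (mod 53).

30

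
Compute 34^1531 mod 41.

19

Successive squares of 34 mod 41: 34^1≡34, 34^2≡8, 34^4≡23, 34^8≡37, 34^16≡16, 34^32≡10, 34^64≡18, 34^128≡37, 34^256≡16, 34^512≡10, 34^1024≡18.
Since 1531 = 1 + 2 + 8 + 16 + 32 + 64 + 128 + 256 + 1024 in binary, 34^1531 ≡ 34·8·37·16·10·18·37·16·18 ≡ 19 (mod 41).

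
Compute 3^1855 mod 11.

By repeated squaring mod 11: 3^1≡3, 3^2≡9, 3^4≡4, 3^8≡5, 3^16≡3, 3^32≡9, 3^64≡4, 3^128≡5, 3^256≡3, 3^512≡9, 3^1024≡4.
1855 = 1 + 2 + 4 + 8 + 16 + 32 + 256 + 512 + 1024, so 3^1855 ≡ 3·9·4·5·3·9·3·9·4 ≡ 1 (mod 11).

1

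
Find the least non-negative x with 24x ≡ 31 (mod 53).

The inverse of 24 mod 53 is 42 (since 24·42 = 1008 ≡ 1).
So x ≡ 42·31 = 1302 ≡ 30 (mod 53).
Check: 24·30 = 720 = 13·53 + 31.

30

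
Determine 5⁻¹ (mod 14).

3

14 = 2·5 + 4
5 = 1·4 + 1
4 = 4·1 + 0
Back-substituting gives 5·3 ≡ 1 (mod 14).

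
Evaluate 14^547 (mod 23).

10

Square-and-reduce mod 23: 14^1≡14, 14^2≡12, 14^4≡6, 14^8≡13, 14^16≡8, 14^32≡18, 14^64≡2, 14^128≡4, 14^256≡16, 14^512≡3.
Since 547 = 1 + 2 + 32 + 512 in binary, 14^547 ≡ 14·12·18·3 ≡ 10 (mod 23).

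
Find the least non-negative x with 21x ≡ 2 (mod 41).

The inverse of 21 mod 41 is 2 (since 21·2 = 42 ≡ 1).
So x ≡ 2·2 = 4 ≡ 4 (mod 41).
Check: 21·4 = 84 = 2·41 + 2.

4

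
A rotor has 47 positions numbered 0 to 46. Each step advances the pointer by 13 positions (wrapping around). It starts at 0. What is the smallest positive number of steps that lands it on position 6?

33

The inverse of 13 mod 47 is 29 (since 13·29 = 377 ≡ 1).
Multiplying both sides by 29: x ≡ 29·6 = 174 ≡ 33 (mod 47).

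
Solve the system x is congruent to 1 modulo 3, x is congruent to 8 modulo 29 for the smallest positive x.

37

x ≡ 1 (mod 3) gives x ∈ {1, 4, 7, 10, 13, 16, 19, 22, …}.
The first of these with x mod 29 = 8 is 37.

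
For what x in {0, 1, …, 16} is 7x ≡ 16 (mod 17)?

12

7⁻¹ ≡ 5 (mod 17) because 7·5 = 35 = 2·17 + 1.
Multiplying both sides by 5: x ≡ 5·16 = 80 ≡ 12 (mod 17).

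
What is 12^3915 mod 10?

8

The units digit of 12^n cycles with period 4: 2, 4, 8, 6, …
3915 leaves remainder 3 on division by 4, so 12^3915 ends in 8.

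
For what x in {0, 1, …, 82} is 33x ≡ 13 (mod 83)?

33⁻¹ ≡ 78 (mod 83) because 33·78 = 2574 = 31·83 + 1.
So x ≡ 78·13 = 1014 ≡ 18 (mod 83).

18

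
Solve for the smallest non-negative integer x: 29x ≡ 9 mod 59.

41

29⁻¹ ≡ 57 (mod 59) because 29·57 = 1653 = 28·59 + 1.
Multiplying both sides by 57: x ≡ 57·9 = 513 ≡ 41 (mod 59).
Check: 29·41 = 1189 = 20·59 + 9.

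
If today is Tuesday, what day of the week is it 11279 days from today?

Thursday

11279 = 1611·7 + 2, so 11279 mod 7 = 2.
Tuesday + 2 days → Thursday.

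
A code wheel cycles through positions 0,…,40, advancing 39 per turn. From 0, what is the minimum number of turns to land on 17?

12

39⁻¹ ≡ 20 (mod 41) because 39·20 = 780 = 19·41 + 1.
Multiplying both sides by 20: x ≡ 20·17 = 340 ≡ 12 (mod 41).
Check: 39·12 = 468 = 11·41 + 17.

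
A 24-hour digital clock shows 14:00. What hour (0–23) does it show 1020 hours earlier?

1020 mod 24 = 12 (since 42·24 = 1008).
(14 − 12) mod 24 = 2.

2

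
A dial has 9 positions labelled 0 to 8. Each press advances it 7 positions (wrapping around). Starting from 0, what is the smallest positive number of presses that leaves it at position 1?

7·4 = 28 = 3·9 + 1, so 7⁻¹ ≡ 4 (mod 9).

4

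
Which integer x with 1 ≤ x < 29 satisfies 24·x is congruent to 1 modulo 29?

23

29 = 1·24 + 5
24 = 4·5 + 4
5 = 1·4 + 1
4 = 4·1 + 0
Back-substituting gives 24·23 ≡ 1 (mod 29).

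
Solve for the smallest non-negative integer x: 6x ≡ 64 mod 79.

6⁻¹ ≡ 66 (mod 79) because 6·66 = 396 = 5·79 + 1.
So x ≡ 66·64 = 4224 ≡ 37 (mod 79).
Check: 6·37 = 222 = 2·79 + 64.

37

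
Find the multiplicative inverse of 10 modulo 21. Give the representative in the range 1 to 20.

21 = 2·10 + 1
10 = 10·1 + 0
Back-substituting gives 10·19 ≡ 1 (mod 21).

19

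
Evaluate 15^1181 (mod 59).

By repeated squaring mod 59: 15^1≡15, 15^2≡48, 15^4≡3, 15^8≡9, 15^16≡22, 15^32≡12, 15^64≡26, 15^128≡27, 15^256≡21, 15^512≡28, 15^1024≡17.
1181 = 1 + 4 + 8 + 16 + 128 + 1024, so 15^1181 ≡ 15·3·9·22·27·17 ≡ 46 (mod 59).

46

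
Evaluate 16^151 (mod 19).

Square-and-reduce mod 19: 16^1≡16, 16^2≡9, 16^4≡5, 16^8≡6, 16^16≡17, 16^32≡4, 16^64≡16, 16^128≡9.
Since 151 = 1 + 2 + 4 + 16 + 128 in binary, 16^151 ≡ 16·9·5·17·9 ≡ 17 (mod 19).

17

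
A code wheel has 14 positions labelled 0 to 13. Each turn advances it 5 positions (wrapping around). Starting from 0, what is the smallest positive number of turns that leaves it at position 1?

3

5·3 = 15 = 1·14 + 1, so 5⁻¹ ≡ 3 (mod 14).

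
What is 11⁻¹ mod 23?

23 = 2·11 + 1
11 = 11·1 + 0
Back-substituting gives 11·21 ≡ 1 (mod 23).

21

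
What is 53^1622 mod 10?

Powers of 3 mod 10 repeat with period 4: 3, 9, 7, 1.
1622 leaves remainder 2 on division by 4, so 53^1622 ends in 9.

9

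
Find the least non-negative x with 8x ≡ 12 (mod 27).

8⁻¹ ≡ 17 (mod 27) because 8·17 = 136 = 5·27 + 1.
So x ≡ 17·12 = 204 ≡ 15 (mod 27).
Check: 8·15 = 120 = 4·27 + 12.

15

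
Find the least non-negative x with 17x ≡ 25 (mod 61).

17⁻¹ ≡ 18 (mod 61) because 17·18 = 306 = 5·61 + 1.
Multiplying both sides by 18: x ≡ 18·25 = 450 ≡ 23 (mod 61).

23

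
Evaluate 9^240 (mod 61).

1

Successive squares of 9 mod 61: 9^1≡9, 9^2≡20, 9^4≡34, 9^8≡58, 9^16≡9, 9^32≡20, 9^64≡34, 9^128≡58.
240 = 16 + 32 + 64 + 128, so 9^240 ≡ 9·20·34·58 ≡ 1 (mod 61).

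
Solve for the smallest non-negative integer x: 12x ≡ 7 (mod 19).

12⁻¹ ≡ 8 (mod 19) because 12·8 = 96 = 5·19 + 1.
So x ≡ 8·7 = 56 ≡ 18 (mod 19).

18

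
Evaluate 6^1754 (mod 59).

7

By repeated squaring mod 59: 6^1≡6, 6^2≡36, 6^4≡57, 6^8≡4, 6^16≡16, 6^32≡20, 6^64≡46, 6^128≡51, 6^256≡5, 6^512≡25, 6^1024≡35.
Since 1754 = 2 + 8 + 16 + 64 + 128 + 512 + 1024 in binary, 6^1754 ≡ 36·4·16·46·51·25·35 ≡ 7 (mod 59).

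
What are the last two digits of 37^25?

Square-and-reduce mod 100: 37^1≡37, 37^2≡69, 37^4≡61, 37^8≡21, 37^16≡41.
Since 25 = 1 + 8 + 16 in binary, 37^25 ≡ 37·21·41 ≡ 57 (mod 100).

57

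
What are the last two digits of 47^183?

23

By repeated squaring mod 100: 47^1≡47, 47^2≡9, 47^4≡81, 47^8≡61, 47^16≡21, 47^32≡41, 47^64≡81, 47^128≡61.
183 = 1 + 2 + 4 + 16 + 32 + 128, so 47^183 ≡ 47·9·81·21·41·61 ≡ 23 (mod 100).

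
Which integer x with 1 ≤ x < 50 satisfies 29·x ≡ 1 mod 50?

29·19 = 551 = 11·50 + 1, so 29⁻¹ ≡ 19 (mod 50).

19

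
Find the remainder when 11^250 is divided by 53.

Successive squares of 11 mod 53: 11^1≡11, 11^2≡15, 11^4≡13, 11^8≡10, 11^16≡47, 11^32≡36, 11^64≡24, 11^128≡46.
Since 250 = 2 + 8 + 16 + 32 + 64 + 128 in binary, 11^250 ≡ 15·10·47·36·24·46 ≡ 47 (mod 53).

47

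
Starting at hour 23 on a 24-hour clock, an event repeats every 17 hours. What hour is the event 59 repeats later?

18

59·17 = 1003.
1003 = 41·24 + 19, so 1003 mod 24 = 19.
(23 + 19) mod 24 = 18.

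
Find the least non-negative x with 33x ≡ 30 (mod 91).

The inverse of 33 mod 91 is 80 (since 33·80 = 2640 ≡ 1).
So x ≡ 80·30 = 2400 ≡ 34 (mod 91).
Check: 33·34 = 1122 = 12·91 + 30.

34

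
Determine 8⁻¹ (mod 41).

41 = 5·8 + 1
8 = 8·1 + 0
Back-substituting gives 8·36 ≡ 1 (mod 41).

36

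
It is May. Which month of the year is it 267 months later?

August

267 = 22·12 + 3, so 267 mod 12 = 3.
May + 3 months → August.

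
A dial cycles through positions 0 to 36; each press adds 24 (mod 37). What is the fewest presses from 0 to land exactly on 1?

24·17 = 408 = 11·37 + 1, so 24⁻¹ ≡ 17 (mod 37).

17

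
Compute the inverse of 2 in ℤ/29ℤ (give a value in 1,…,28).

29 = 14·2 + 1
2 = 2·1 + 0
Back-substituting gives 2·15 ≡ 1 (mod 29).

15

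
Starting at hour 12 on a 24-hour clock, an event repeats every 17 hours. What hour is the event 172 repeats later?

172·17 = 2924.
Dividing 2924 by 24 gives quotient 121 and remainder 20.
(12 + 20) mod 24 = 8.

8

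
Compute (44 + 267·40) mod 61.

49

267·40 = 10680.
10680 − 175·61 = 5, so 10680 ≡ 5 (mod 61).
(44 + 5) mod 61 = 49.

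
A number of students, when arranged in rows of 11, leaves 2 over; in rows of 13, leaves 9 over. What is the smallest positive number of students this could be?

x ≡ 2 (mod 11) gives x ∈ {2, 13, 24, 35}.
The first of these with x mod 13 = 9 is 35.

35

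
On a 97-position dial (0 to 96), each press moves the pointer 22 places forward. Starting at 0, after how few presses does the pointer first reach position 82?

22⁻¹ ≡ 75 (mod 97) because 22·75 = 1650 = 17·97 + 1.
So x ≡ 75·82 = 6150 ≡ 39 (mod 97).

39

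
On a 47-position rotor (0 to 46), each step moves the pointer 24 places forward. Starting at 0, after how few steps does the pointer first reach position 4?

8

24⁻¹ ≡ 2 (mod 47) because 24·2 = 48 = 1·47 + 1.
Multiplying both sides by 2: x ≡ 2·4 = 8 ≡ 8 (mod 47).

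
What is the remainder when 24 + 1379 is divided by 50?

1379 mod 50 = 29 (since 27·50 = 1350).
(24 + 29) mod 50 = 3.

3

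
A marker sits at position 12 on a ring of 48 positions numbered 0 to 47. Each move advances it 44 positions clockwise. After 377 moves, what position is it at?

40

377·44 = 16588.
16588 mod 48 = 28 (since 345·48 = 16560).
(12 + 28) mod 48 = 40.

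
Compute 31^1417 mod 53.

30

By repeated squaring mod 53: 31^1≡31, 31^2≡7, 31^4≡49, 31^8≡16, 31^16≡44, 31^32≡28, 31^64≡42, 31^128≡15, 31^256≡13, 31^512≡10, 31^1024≡47.
Since 1417 = 1 + 8 + 128 + 256 + 1024 in binary, 31^1417 ≡ 31·16·15·13·47 ≡ 30 (mod 53).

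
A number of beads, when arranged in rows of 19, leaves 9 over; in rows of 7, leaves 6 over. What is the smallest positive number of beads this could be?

104

x ≡ 6 (mod 7) gives x ∈ {6, 13, 20, 27, 34, 41, 48, 55, …}.
The first of these with x mod 19 = 9 is 104.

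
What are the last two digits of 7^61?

Square-and-reduce mod 100: 7^1≡7, 7^2≡49, 7^4≡1, 7^8≡1, 7^16≡1, 7^32≡1.
Since 61 = 1 + 4 + 8 + 16 + 32 in binary, 7^61 ≡ 7·1·1·1·1 ≡ 7 (mod 100).

07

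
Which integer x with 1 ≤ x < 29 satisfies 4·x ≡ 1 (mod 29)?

22

29 = 7·4 + 1
4 = 4·1 + 0
Back-substituting gives 4·22 ≡ 1 (mod 29).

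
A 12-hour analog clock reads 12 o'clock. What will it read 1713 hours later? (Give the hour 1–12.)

9

Dividing 1713 by 12 gives quotient 142 and remainder 9.
12 + 9 → 9 on a 12-hour dial.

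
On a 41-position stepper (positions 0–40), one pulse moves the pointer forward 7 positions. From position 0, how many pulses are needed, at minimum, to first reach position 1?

7·6 = 42 = 1·41 + 1, so 7⁻¹ ≡ 6 (mod 41).

6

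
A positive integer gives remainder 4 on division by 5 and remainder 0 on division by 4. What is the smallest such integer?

4

x ≡ 0 (mod 4) gives x ∈ {0, 4}.
The first of these with x mod 5 = 4 is 4.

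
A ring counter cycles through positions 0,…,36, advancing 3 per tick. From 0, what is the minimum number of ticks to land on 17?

18

The inverse of 3 mod 37 is 25 (since 3·25 = 75 ≡ 1).
Multiplying both sides by 25: x ≡ 25·17 = 425 ≡ 18 (mod 37).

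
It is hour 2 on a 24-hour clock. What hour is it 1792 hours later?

18

1792 − 74·24 = 16, so 1792 ≡ 16 (mod 24).
(2 + 16) mod 24 = 18.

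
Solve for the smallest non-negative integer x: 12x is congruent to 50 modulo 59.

The inverse of 12 mod 59 is 5 (since 12·5 = 60 ≡ 1).
Multiplying both sides by 5: x ≡ 5·50 = 250 ≡ 14 (mod 59).

14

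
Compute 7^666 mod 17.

Square-and-reduce mod 17: 7^1≡7, 7^2≡15, 7^4≡4, 7^8≡16, 7^16≡1, 7^32≡1, 7^64≡1, 7^128≡1, 7^256≡1, 7^512≡1.
666 = 2 + 8 + 16 + 128 + 512, so 7^666 ≡ 15·16·1·1·1 ≡ 2 (mod 17).

2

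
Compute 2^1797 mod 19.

Successive squares of 2 mod 19: 2^1≡2, 2^2≡4, 2^4≡16, 2^8≡9, 2^16≡5, 2^32≡6, 2^64≡17, 2^128≡4, 2^256≡16, 2^512≡9, 2^1024≡5.
1797 = 1 + 4 + 256 + 512 + 1024, so 2^1797 ≡ 2·16·16·9·5 ≡ 12 (mod 19).

12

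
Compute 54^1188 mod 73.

By repeated squaring mod 73: 54^1≡54, 54^2≡69, 54^4≡16, 54^8≡37, 54^16≡55, 54^32≡32, 54^64≡2, 54^128≡4, 54^256≡16, 54^512≡37, 54^1024≡55.
Since 1188 = 4 + 32 + 128 + 1024 in binary, 54^1188 ≡ 16·32·4·55 ≡ 1 (mod 73).

1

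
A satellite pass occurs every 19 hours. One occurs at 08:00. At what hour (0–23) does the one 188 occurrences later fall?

188·19 = 3572.
3572 mod 24 = 20 (since 148·24 = 3552).
(8 + 20) mod 24 = 4.

4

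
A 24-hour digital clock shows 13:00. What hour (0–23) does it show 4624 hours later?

5

4624 − 192·24 = 16, so 4624 ≡ 16 (mod 24).
(13 + 16) mod 24 = 5.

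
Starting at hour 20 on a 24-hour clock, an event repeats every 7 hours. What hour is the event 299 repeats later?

1

299·7 = 2093.
2093 = 87·24 + 5, so 2093 mod 24 = 5.
(20 + 5) mod 24 = 1.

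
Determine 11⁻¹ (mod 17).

17 = 1·11 + 6
11 = 1·6 + 5
6 = 1·5 + 1
5 = 5·1 + 0
Back-substituting gives 11·14 ≡ 1 (mod 17).

14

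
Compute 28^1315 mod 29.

Successive squares of 28 mod 29: 28^1≡28, 28^2≡1, 28^4≡1, 28^8≡1, 28^16≡1, 28^32≡1, 28^64≡1, 28^128≡1, 28^256≡1, 28^512≡1, 28^1024≡1.
Since 1315 = 1 + 2 + 32 + 256 + 1024 in binary, 28^1315 ≡ 28·1·1·1·1 ≡ 28 (mod 29).

28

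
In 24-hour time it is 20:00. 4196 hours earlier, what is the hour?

4196 = 174·24 + 20, so 4196 mod 24 = 20.
(20 − 20) mod 24 = 0.

0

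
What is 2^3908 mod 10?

6

The units digit of 2^n cycles with period 4: 2, 4, 8, 6, …
3908 mod 4 = 0, so the last digit matches 2^4 = 6.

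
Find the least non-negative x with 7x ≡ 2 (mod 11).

7⁻¹ ≡ 8 (mod 11) because 7·8 = 56 = 5·11 + 1.
Multiplying both sides by 8: x ≡ 8·2 = 16 ≡ 5 (mod 11).
Check: 7·5 = 35 = 3·11 + 2.

5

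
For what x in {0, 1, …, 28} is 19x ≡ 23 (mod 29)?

18

The inverse of 19 mod 29 is 26 (since 19·26 = 494 ≡ 1).
So x ≡ 26·23 = 598 ≡ 18 (mod 29).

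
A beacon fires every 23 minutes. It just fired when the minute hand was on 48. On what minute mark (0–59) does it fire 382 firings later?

382·23 = 8786.
8786 − 146·60 = 26, so 8786 ≡ 26 (mod 60).
(48 + 26) mod 60 = 14.

14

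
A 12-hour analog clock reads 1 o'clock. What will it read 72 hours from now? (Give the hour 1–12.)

1

Dividing 72 by 12 gives quotient 6 and remainder 0.
1 + 0 → 1 on a 12-hour dial.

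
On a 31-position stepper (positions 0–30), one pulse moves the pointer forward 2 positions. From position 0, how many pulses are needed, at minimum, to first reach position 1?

2·16 = 32 = 1·31 + 1, so 2⁻¹ ≡ 16 (mod 31).

16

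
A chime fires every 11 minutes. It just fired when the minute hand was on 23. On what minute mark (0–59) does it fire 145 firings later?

58

145·11 = 1595.
Dividing 1595 by 60 gives quotient 26 and remainder 35.
(23 + 35) mod 60 = 58.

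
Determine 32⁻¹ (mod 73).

73 = 2·32 + 9
32 = 3·9 + 5
9 = 1·5 + 4
5 = 1·4 + 1
4 = 4·1 + 0
Back-substituting gives 32·16 ≡ 1 (mod 73).

16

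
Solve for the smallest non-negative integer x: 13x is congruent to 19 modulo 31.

The inverse of 13 mod 31 is 12 (since 13·12 = 156 ≡ 1).
Multiplying both sides by 12: x ≡ 12·19 = 228 ≡ 11 (mod 31).
Check: 13·11 = 143 = 4·31 + 19.

11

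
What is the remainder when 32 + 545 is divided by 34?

Dividing 545 by 34 gives quotient 16 and remainder 1.
(32 + 1) mod 34 = 33.

33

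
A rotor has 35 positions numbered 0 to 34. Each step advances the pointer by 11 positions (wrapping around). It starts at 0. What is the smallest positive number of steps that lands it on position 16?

11

11⁻¹ ≡ 16 (mod 35) because 11·16 = 176 = 5·35 + 1.
Multiplying both sides by 16: x ≡ 16·16 = 256 ≡ 11 (mod 35).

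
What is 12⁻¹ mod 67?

12·28 = 336 = 5·67 + 1, so 12⁻¹ ≡ 28 (mod 67).

28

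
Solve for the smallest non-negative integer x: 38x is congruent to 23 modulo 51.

10

The inverse of 38 mod 51 is 47 (since 38·47 = 1786 ≡ 1).
Multiplying both sides by 47: x ≡ 47·23 = 1081 ≡ 10 (mod 51).
Check: 38·10 = 380 = 7·51 + 23.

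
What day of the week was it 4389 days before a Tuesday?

Dividing 4389 by 7 gives quotient 627 and remainder 0.
Tuesday − 0 days → Tuesday.

Tuesday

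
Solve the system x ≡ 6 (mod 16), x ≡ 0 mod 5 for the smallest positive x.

70

Since 5·13 ≡ 1 (mod 16), take x = 0 + 5·((6−0)·13 mod 16) = 0 + 5·14 = 70.
Check: 70 mod 16 = 6, 70 mod 5 = 0.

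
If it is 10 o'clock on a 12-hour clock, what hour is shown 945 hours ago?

945 = 78·12 + 9, so 945 mod 12 = 9.
10 − 9 → 1 on a 12-hour dial.

1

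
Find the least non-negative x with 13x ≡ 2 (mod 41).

38

13⁻¹ ≡ 19 (mod 41) because 13·19 = 247 = 6·41 + 1.
So x ≡ 19·2 = 38 ≡ 38 (mod 41).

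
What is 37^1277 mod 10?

The units digit of 37^n cycles with period 4: 7, 9, 3, 1, …
1277 leaves remainder 1 on division by 4, so 37^1277 ends in 7.

7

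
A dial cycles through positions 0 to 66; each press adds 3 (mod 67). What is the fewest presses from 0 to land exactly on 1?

3·45 = 135 = 2·67 + 1, so 3⁻¹ ≡ 45 (mod 67).

45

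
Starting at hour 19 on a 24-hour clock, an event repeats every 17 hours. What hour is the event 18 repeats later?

13

18·17 = 306.
306 = 12·24 + 18, so 306 mod 24 = 18.
(19 + 18) mod 24 = 13.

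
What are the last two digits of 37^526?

By repeated squaring mod 100: 37^1≡37, 37^2≡69, 37^4≡61, 37^8≡21, 37^16≡41, 37^32≡81, 37^64≡61, 37^128≡21, 37^256≡41, 37^512≡81.
Since 526 = 2 + 4 + 8 + 512 in binary, 37^526 ≡ 69·61·21·81 ≡ 9 (mod 100).

09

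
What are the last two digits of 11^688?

81

Successive squares of 11 mod 100: 11^1≡11, 11^2≡21, 11^4≡41, 11^8≡81, 11^16≡61, 11^32≡21, 11^64≡41, 11^128≡81, 11^256≡61, 11^512≡21.
Since 688 = 16 + 32 + 128 + 512 in binary, 11^688 ≡ 61·21·81·21 ≡ 81 (mod 100).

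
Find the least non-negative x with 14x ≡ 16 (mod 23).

The inverse of 14 mod 23 is 5 (since 14·5 = 70 ≡ 1).
Multiplying both sides by 5: x ≡ 5·16 = 80 ≡ 11 (mod 23).
Check: 14·11 = 154 = 6·23 + 16.

11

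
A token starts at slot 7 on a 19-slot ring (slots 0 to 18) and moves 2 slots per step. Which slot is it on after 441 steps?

441·2 = 882.
882 = 46·19 + 8, so 882 mod 19 = 8.
(7 + 8) mod 19 = 15.

15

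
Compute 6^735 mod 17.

Successive squares of 6 mod 17: 6^1≡6, 6^2≡2, 6^4≡4, 6^8≡16, 6^16≡1, 6^32≡1, 6^64≡1, 6^128≡1, 6^256≡1, 6^512≡1.
Since 735 = 1 + 2 + 4 + 8 + 16 + 64 + 128 + 512 in binary, 6^735 ≡ 6·2·4·16·1·1·1·1 ≡ 3 (mod 17).

3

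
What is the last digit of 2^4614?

4

The units digit of 2^n cycles with period 4: 2, 4, 8, 6, …
4614 leaves remainder 2 on division by 4, so 2^4614 ends in 4.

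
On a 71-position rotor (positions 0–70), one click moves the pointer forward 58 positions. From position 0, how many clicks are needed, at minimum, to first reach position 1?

71 = 1·58 + 13
58 = 4·13 + 6
13 = 2·6 + 1
6 = 6·1 + 0
Back-substituting gives 58·60 ≡ 1 (mod 71).

60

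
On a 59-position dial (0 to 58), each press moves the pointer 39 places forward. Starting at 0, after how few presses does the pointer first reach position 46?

The inverse of 39 mod 59 is 56 (since 39·56 = 2184 ≡ 1).
Multiplying both sides by 56: x ≡ 56·46 = 2576 ≡ 39 (mod 59).
Check: 39·39 = 1521 = 25·59 + 46.

39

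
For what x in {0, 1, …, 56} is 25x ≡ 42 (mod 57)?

The inverse of 25 mod 57 is 16 (since 25·16 = 400 ≡ 1).
So x ≡ 16·42 = 672 ≡ 45 (mod 57).
Check: 25·45 = 1125 = 19·57 + 42.

45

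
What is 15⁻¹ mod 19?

15·14 = 210 = 11·19 + 1, so 15⁻¹ ≡ 14 (mod 19).

14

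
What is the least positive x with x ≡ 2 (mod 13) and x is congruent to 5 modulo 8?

Since 8·5 ≡ 1 (mod 13), take x = 5 + 8·((2−5)·5 mod 13) = 5 + 8·11 = 93.
Check: 93 mod 13 = 2, 93 mod 8 = 5.

93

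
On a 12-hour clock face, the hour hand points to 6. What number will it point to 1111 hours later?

1

Dividing 1111 by 12 gives quotient 92 and remainder 7.
6 + 7 → 1 on a 12-hour dial.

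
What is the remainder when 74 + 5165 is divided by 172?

5165 mod 172 = 5 (since 30·172 = 5160).
(74 + 5) mod 172 = 79.

79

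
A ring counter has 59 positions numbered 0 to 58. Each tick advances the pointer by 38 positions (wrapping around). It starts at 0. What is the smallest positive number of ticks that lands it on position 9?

8

The inverse of 38 mod 59 is 14 (since 38·14 = 532 ≡ 1).
So x ≡ 14·9 = 126 ≡ 8 (mod 59).
Check: 38·8 = 304 = 5·59 + 9.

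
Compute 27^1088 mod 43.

Successive squares of 27 mod 43: 27^1≡27, 27^2≡41, 27^4≡4, 27^8≡16, 27^16≡41, 27^32≡4, 27^64≡16, 27^128≡41, 27^256≡4, 27^512≡16, 27^1024≡41.
Since 1088 = 64 + 1024 in binary, 27^1088 ≡ 16·41 ≡ 11 (mod 43).

11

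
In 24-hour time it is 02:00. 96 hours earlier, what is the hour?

2

Dividing 96 by 24 gives quotient 4 and remainder 0.
(2 − 0) mod 24 = 2.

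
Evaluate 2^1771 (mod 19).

Successive squares of 2 mod 19: 2^1≡2, 2^2≡4, 2^4≡16, 2^8≡9, 2^16≡5, 2^32≡6, 2^64≡17, 2^128≡4, 2^256≡16, 2^512≡9, 2^1024≡5.
1771 = 1 + 2 + 8 + 32 + 64 + 128 + 512 + 1024, so 2^1771 ≡ 2·4·9·6·17·4·9·5 ≡ 14 (mod 19).

14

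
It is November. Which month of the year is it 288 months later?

288 mod 12 = 0 (since 24·12 = 288).
November + 0 months → November.

November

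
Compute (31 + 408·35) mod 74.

29

408·35 = 14280.
Dividing 14280 by 74 gives quotient 192 and remainder 72.
(31 + 72) mod 74 = 29.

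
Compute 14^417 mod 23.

5

Square-and-reduce mod 23: 14^1≡14, 14^2≡12, 14^4≡6, 14^8≡13, 14^16≡8, 14^32≡18, 14^64≡2, 14^128≡4, 14^256≡16.
417 = 1 + 32 + 128 + 256, so 14^417 ≡ 14·18·4·16 ≡ 5 (mod 23).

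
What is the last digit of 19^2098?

1

Powers of 9 mod 10 repeat with period 2: 9, 1.
2098 leaves remainder 0 on division by 2, so 19^2098 ends in 1.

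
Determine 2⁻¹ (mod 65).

2·33 = 66 = 1·65 + 1, so 2⁻¹ ≡ 33 (mod 65).

33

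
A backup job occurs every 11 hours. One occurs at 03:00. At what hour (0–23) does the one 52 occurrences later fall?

23

52·11 = 572.
572 = 23·24 + 20, so 572 mod 24 = 20.
(3 + 20) mod 24 = 23.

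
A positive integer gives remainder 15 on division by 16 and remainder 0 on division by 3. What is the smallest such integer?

15

Since 3·11 ≡ 1 (mod 16), take x = 0 + 3·((15−0)·11 mod 16) = 0 + 3·5 = 15.
Check: 15 mod 16 = 15, 15 mod 3 = 0.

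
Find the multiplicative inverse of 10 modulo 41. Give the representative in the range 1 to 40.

37

41 = 4·10 + 1
10 = 10·1 + 0
Back-substituting gives 10·37 ≡ 1 (mod 41).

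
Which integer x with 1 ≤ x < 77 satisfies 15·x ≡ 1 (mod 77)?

36

15·36 = 540 = 7·77 + 1, so 15⁻¹ ≡ 36 (mod 77).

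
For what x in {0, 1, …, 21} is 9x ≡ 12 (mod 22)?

9⁻¹ ≡ 5 (mod 22) because 9·5 = 45 = 2·22 + 1.
So x ≡ 5·12 = 60 ≡ 16 (mod 22).

16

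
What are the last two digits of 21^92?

Successive squares of 21 mod 100: 21^1≡21, 21^2≡41, 21^4≡81, 21^8≡61, 21^16≡21, 21^32≡41, 21^64≡81.
92 = 4 + 8 + 16 + 64, so 21^92 ≡ 81·61·21·81 ≡ 41 (mod 100).

41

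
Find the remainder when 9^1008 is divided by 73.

1

By repeated squaring mod 73: 9^1≡9, 9^2≡8, 9^4≡64, 9^8≡8, 9^16≡64, 9^32≡8, 9^64≡64, 9^128≡8, 9^256≡64, 9^512≡8.
Since 1008 = 16 + 32 + 64 + 128 + 256 + 512 in binary, 9^1008 ≡ 64·8·64·8·64·8 ≡ 1 (mod 73).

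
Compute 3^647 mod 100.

Successive squares of 3 mod 100: 3^1≡3, 3^2≡9, 3^4≡81, 3^8≡61, 3^16≡21, 3^32≡41, 3^64≡81, 3^128≡61, 3^256≡21, 3^512≡41.
Since 647 = 1 + 2 + 4 + 128 + 512 in binary, 3^647 ≡ 3·9·81·61·41 ≡ 87 (mod 100).

87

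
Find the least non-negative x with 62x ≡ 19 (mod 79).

50

The inverse of 62 mod 79 is 65 (since 62·65 = 4030 ≡ 1).
So x ≡ 65·19 = 1235 ≡ 50 (mod 79).
Check: 62·50 = 3100 = 39·79 + 19.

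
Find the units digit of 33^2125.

Last digits of 3^n: 3, 9, 7, 1 (period 4).
2125 mod 4 = 1, so the last digit matches 3^1 = 3.

3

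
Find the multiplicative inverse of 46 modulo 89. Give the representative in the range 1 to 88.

46·60 = 2760 = 31·89 + 1, so 46⁻¹ ≡ 60 (mod 89).

60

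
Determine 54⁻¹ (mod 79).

60

79 = 1·54 + 25
54 = 2·25 + 4
25 = 6·4 + 1
4 = 4·1 + 0
Back-substituting gives 54·60 ≡ 1 (mod 79).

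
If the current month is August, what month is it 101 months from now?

Dividing 101 by 12 gives quotient 8 and remainder 5.
August + 5 months → January.

January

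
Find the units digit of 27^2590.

Last digits of 7^n: 7, 9, 3, 1 (period 4).
2590 leaves remainder 2 on division by 4, so 27^2590 ends in 9.

9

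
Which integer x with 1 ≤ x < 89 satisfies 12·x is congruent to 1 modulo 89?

12·52 = 624 = 7·89 + 1, so 12⁻¹ ≡ 52 (mod 89).

52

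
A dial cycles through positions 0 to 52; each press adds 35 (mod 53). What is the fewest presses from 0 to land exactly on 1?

35·50 = 1750 = 33·53 + 1, so 35⁻¹ ≡ 50 (mod 53).

50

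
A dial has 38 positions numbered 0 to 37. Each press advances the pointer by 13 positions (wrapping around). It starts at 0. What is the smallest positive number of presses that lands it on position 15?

7

13⁻¹ ≡ 3 (mod 38) because 13·3 = 39 = 1·38 + 1.
Multiplying both sides by 3: x ≡ 3·15 = 45 ≡ 7 (mod 38).
Check: 13·7 = 91 = 2·38 + 15.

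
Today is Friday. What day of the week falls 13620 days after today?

Wednesday

13620 = 1945·7 + 5, so 13620 mod 7 = 5.
Friday + 5 days → Wednesday.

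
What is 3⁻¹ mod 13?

9

13 = 4·3 + 1
3 = 3·1 + 0
Back-substituting gives 3·9 ≡ 1 (mod 13).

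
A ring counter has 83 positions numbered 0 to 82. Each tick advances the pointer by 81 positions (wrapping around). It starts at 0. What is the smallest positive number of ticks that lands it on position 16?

The inverse of 81 mod 83 is 41 (since 81·41 = 3321 ≡ 1).
So x ≡ 41·16 = 656 ≡ 75 (mod 83).

75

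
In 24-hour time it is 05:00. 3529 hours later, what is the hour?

6

3529 mod 24 = 1 (since 147·24 = 3528).
(5 + 1) mod 24 = 6.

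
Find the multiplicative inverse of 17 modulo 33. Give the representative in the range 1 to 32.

17·2 = 34 = 1·33 + 1, so 17⁻¹ ≡ 2 (mod 33).

2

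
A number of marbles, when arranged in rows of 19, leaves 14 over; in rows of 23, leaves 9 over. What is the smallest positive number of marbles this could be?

x ≡ 14 (mod 19) gives x ∈ {14, 33, 52, 71, 90, 109, 128, 147}.
The first of these with x mod 23 = 9 is 147.

147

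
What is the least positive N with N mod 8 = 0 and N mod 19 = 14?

Since 19·3 ≡ 1 (mod 8), take x = 14 + 19·((0−14)·3 mod 8) = 14 + 19·6 = 128.
Check: 128 mod 8 = 0, 128 mod 19 = 14.

128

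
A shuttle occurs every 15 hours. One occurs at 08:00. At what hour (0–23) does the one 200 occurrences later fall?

8

200·15 = 3000.
3000 mod 24 = 0 (since 125·24 = 3000).
(8 + 0) mod 24 = 8.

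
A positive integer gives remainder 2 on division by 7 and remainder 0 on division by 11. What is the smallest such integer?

x ≡ 2 (mod 7) gives x ∈ {2, 9, 16, 23, 30, 37, 44}.
The first of these with x mod 11 = 0 is 44.

44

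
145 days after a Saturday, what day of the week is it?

Thursday

Dividing 145 by 7 gives quotient 20 and remainder 5.
Saturday + 5 days → Thursday.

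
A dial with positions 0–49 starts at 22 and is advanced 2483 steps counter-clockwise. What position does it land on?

39

2483 = 49·50 + 33, so 2483 mod 50 = 33.
(22 − 33) mod 50 = 39.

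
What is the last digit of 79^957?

Last digits of 9^n: 9, 1 (period 2).
957 leaves remainder 1 on division by 2, so 79^957 ends in 9.

9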